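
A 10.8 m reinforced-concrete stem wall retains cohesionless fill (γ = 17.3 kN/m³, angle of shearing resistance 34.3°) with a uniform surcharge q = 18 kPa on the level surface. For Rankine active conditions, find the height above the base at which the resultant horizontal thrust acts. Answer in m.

K_a = 0.2792.
Triangular part P₁ = ½K_aγH² = 281.7 at H/3 = 3.600 m; rectangular part P₂ = K_a q H = 54.27 at H/2 = 5.400 m.
ȳ = (P₁·3.600 + P₂·5.400)/(P₁+P₂) = 3.891 m.

3.89 m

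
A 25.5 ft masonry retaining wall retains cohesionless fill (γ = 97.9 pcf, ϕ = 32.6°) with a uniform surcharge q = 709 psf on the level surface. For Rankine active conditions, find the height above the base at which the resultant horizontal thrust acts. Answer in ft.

10.0 ft

K_a = 0.2997.
Triangular part P₁ = ½K_aγH² = 9541 at H/3 = 8.500 ft; rectangular part P₂ = K_a q H = 5419 at H/2 = 12.75 ft.
ȳ = (P₁·8.500 + P₂·12.75)/(P₁+P₂) = 10.04 ft.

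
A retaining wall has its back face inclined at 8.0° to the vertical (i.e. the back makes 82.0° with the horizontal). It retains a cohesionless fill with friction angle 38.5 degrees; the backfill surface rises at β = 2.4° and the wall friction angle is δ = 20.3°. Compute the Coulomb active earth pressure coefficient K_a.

0.278

K_a = sin²(α+φ) / [sin²α · sin(α−δ) · (1 + √{sin(φ+δ)sin(φ−β) / (sin(α−δ)sin(α+β))})²].
With α = 82.0°, φ = 38.5°, δ = 20.3°, β = 2.4°: K_a = 0.2781.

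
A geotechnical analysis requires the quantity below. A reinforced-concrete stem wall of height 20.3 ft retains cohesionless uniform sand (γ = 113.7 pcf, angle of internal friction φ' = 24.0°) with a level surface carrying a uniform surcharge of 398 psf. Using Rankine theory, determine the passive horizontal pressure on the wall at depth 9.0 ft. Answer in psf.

3370 psf

K_p = (1 + sin φ)/(1 − sin φ) = 2.371.
σ_v = γz + q = 113.7 × 9.0 + 398 = 1421 psf.
σ_h = K_p σ_v = 2.371 × 1421 = 3370 psf.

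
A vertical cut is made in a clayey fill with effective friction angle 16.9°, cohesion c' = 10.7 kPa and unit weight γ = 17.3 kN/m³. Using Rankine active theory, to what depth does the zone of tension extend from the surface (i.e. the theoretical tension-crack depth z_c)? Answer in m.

1.67 m

K_a = tan²(45° − 16.9°/2) = 0.5495; √K_a = 0.7413.
The active pressure is zero where K_a γ z = 2c√K_a, so z_c = 2c/(γ√K_a) = 2×10.7/(17.3×0.7413) = 1.669 m.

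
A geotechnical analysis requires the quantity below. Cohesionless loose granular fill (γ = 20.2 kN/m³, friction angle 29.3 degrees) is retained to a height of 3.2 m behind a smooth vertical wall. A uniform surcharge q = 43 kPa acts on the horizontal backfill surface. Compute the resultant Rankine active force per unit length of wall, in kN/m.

K_a = tan²(45° − φ/2) = 0.3428.
Soil triangle: ½ K_a γ H² = 0.5×0.3428×20.2×3.2² = 35.46 kN/m.
Surcharge rectangle: K_a q H = 0.3428×43×3.2 = 47.17 kN/m.
Total = 35.46 + 47.17 = 82.63 kN/m.

82.6 kN/m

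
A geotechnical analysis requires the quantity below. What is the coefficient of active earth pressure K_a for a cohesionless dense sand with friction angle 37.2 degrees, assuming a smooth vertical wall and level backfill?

K_a = tan²(45° − φ/2) = tan²(26.40°) = 0.2464.

0.246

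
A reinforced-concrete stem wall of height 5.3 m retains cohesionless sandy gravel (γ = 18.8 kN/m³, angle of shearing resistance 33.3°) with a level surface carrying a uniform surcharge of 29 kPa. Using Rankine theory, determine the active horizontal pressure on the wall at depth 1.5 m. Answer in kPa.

K_a = (1 − sin φ)/(1 + sin φ) = 0.2911.
σ_v = γz + q = 18.8 × 1.5 + 29 = 57.20 kPa.
σ_h = K_a σ_v = 0.2911 × 57.20 = 16.65 kPa.

16.7 kPa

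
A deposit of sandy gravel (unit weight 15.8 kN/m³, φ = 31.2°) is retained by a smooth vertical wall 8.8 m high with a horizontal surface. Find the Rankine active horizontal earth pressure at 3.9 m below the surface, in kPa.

K_a = (1 − sin φ)/(1 + sin φ) = 0.3175.
σ_h = K_a γ z = 0.3175 × 15.8 × 3.9 = 19.56 kPa.

19.6 kPa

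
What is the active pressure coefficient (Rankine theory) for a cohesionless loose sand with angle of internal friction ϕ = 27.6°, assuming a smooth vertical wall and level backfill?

0.367

K_a = tan²(45° − φ/2) = tan²(31.20°) = 0.3668.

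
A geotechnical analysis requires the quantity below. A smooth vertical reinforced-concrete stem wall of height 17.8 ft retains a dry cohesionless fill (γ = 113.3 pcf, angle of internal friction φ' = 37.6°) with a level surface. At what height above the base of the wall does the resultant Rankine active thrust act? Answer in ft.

K_a = 0.2421.
The pressure distribution is triangular, so the resultant acts at H/3 above the base = 17.8/3 = 5.933 ft.

5.93 ft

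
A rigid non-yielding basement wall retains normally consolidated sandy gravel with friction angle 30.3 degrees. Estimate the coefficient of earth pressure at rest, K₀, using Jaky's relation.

0.495

K₀ = 1 − sin φ' = 1 − sin 30.3° = 0.4955.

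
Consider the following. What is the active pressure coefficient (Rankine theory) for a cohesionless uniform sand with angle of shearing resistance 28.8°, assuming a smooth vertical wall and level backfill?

K_a = (1 − sin φ)/(1 + sin φ) = (1 − sin 28.8°)/(1 + sin 28.8°) = 0.3498.

0.350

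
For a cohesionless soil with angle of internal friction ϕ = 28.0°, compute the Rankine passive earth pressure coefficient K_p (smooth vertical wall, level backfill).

2.77

K_p = (1 + sin φ)/(1 − sin φ) = tan²(45° + 28.0°/2) = 2.770.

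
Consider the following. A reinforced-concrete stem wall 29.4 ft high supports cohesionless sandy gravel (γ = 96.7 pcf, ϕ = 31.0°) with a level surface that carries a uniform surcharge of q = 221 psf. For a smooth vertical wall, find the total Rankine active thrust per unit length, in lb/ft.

15500 lb/ft

K_a = tan²(45° − φ/2) = 0.3201.
Soil triangle: ½ K_a γ H² = 0.5×0.3201×96.7×29.4² = 13380 lb/ft.
Surcharge rectangle: K_a q H = 0.3201×221×29.4 = 2080 lb/ft.
Total = 13380 + 2080 = 15460 lb/ft.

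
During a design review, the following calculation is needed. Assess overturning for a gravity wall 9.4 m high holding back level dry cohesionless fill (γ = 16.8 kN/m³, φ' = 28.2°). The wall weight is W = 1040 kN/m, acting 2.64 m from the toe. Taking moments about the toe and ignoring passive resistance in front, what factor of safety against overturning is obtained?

K_a = tan²(45° − 28.2°/2) = 0.3582.
P_a = ½K_aγH² = 0.5×0.3582×16.8×9.4² = 265.9 kN/m, acting at H/3 = 3.133 m above the base.
Overturning moment M_o = P_a × H/3 = 265.9 × 3.133 = 833.0.
Resisting moment M_r = W × 2.64 = 1040 × 2.64 = 2746.
FS_overturning = M_r/M_o = 2746/833.0 = 3.296.

3.30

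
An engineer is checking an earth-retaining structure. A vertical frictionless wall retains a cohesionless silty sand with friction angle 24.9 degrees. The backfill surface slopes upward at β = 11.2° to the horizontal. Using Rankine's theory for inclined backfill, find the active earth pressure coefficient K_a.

0.440

K_a = cos β · (cos β − √(cos²β − cos²φ)) / (cos β + √(cos²β − cos²φ)).
cos β = 0.9810, cos φ = 0.9070, √(cos²β − cos²φ) = 0.3736.
K_a = 0.9810 × (0.9810 − 0.3736)/(0.9810 + 0.3736) = 0.4399.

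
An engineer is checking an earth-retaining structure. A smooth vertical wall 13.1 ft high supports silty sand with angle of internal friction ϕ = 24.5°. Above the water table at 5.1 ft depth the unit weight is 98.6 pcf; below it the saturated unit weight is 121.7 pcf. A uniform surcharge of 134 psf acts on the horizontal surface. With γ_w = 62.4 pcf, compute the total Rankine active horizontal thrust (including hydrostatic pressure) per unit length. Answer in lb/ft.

K_a = tan²(45° − φ/2) = 0.4137.
γ' = 121.7 − 62.4 = 59.30 pcf. h₂ = H − d_w = 8.0 ft.
σ'_h: at surface K_a·q = 55.44; at WT K_a(q+γd_w) = 263.5; at base K_a(q+γd_w+γ'h₂) = 459.8 psf.
P₁ = ½(55.44+263.5)×5.1 = 813.3; P₂ = ½(263.5+459.8)×8.0 = 2893; P_w = ½γ_w h₂² = 1997.
Total = 813.3+2893+1997 = 5703 lb/ft.

5700 lb/ft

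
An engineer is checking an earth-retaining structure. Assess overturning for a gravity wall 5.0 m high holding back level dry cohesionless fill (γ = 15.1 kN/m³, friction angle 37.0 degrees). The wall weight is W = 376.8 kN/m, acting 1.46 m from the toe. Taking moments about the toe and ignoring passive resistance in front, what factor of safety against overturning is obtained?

7.03

K_a = tan²(45° − 37.0°/2) = 0.2486.
P_a = ½K_aγH² = 0.5×0.2486×15.1×5.0² = 46.92 kN/m, acting at H/3 = 1.667 m above the base.
Overturning moment M_o = P_a × H/3 = 46.92 × 1.667 = 78.20.
Resisting moment M_r = W × 1.46 = 376.8 × 1.46 = 550.1.
FS_overturning = M_r/M_o = 550.1/78.20 = 7.035.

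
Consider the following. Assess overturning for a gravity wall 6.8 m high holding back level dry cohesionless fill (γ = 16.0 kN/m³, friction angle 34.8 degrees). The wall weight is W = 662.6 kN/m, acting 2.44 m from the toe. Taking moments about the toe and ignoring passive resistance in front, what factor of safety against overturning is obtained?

7.05

K_a = tan²(45° − 34.8°/2) = 0.2733.
P_a = ½K_aγH² = 0.5×0.2733×16.0×6.8² = 101.1 kN/m, acting at H/3 = 2.267 m above the base.
Overturning moment M_o = P_a × H/3 = 101.1 × 2.267 = 229.2.
Resisting moment M_r = W × 2.44 = 662.6 × 2.44 = 1617.
FS_overturning = M_r/M_o = 1617/229.2 = 7.055.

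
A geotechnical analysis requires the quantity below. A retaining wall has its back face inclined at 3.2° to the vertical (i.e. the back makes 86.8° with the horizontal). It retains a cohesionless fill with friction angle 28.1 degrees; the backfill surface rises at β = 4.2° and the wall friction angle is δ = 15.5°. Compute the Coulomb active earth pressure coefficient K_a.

0.366

K_a = sin²(α+φ) / [sin²α · sin(α−δ) · (1 + √{sin(φ+δ)sin(φ−β) / (sin(α−δ)sin(α+β))})²].
With α = 86.8°, φ = 28.1°, δ = 15.5°, β = 4.2°: K_a = 0.3659.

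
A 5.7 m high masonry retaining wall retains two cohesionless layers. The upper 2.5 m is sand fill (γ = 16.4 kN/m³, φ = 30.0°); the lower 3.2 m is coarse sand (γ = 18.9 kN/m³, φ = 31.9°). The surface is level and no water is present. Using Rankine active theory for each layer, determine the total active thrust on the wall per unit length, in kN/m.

K_a1 = tan²(45°−30.0°/2) = 0.3333; K_a2 = tan²(45°−31.9°/2) = 0.3085.
Layer 1: σ at base = K_a1 γ₁ h₁ = 13.67 kPa; P₁ = ½×13.67×2.5 = 17.08.
Layer 2: σ_v at top = γ₁h₁ = 41.00; σ_h top = K_a2×41.00 = 12.65; σ_h base = K_a2×(41.00+18.9×3.2) = 31.31.
P₂ = ½(12.65+31.31)×3.2 = 70.33. Total P_a = 17.08+70.33 = 87.42 kN/m.

87.4 kN/m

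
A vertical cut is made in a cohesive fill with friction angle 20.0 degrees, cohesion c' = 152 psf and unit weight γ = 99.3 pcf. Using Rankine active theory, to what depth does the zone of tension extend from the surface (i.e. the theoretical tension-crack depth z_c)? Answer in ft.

4.37 ft

K_a = tan²(45° − 20.0°/2) = 0.4903; √K_a = 0.7002.
The active pressure is zero where K_a γ z = 2c√K_a, so z_c = 2c/(γ√K_a) = 2×152/(99.3×0.7002) = 4.372 ft.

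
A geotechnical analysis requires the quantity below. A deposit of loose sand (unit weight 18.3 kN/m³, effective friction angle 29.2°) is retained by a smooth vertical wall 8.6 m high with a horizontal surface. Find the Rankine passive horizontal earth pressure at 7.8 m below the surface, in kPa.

K_p = (1 + sin φ)/(1 − sin φ) = 2.905.
σ_h = K_p γ z = 2.905 × 18.3 × 7.8 = 414.7 kPa.

415 kPa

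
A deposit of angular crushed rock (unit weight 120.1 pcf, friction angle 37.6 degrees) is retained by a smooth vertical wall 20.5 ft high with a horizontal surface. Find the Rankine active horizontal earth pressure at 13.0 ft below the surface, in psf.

K_a = (1 − sin φ)/(1 + sin φ) = 0.2421.
σ_h = K_a γ z = 0.2421 × 120.1 × 13.0 = 378.0 psf.

378 psf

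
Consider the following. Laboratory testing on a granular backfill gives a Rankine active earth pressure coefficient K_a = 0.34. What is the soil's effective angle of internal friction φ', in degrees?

29.5°

K_a = tan²(45° − φ/2) ⇒ 45° − φ/2 = arctan(√0.34) = 30.25°.
φ = 2(45° − 30.25°) = 29.51°.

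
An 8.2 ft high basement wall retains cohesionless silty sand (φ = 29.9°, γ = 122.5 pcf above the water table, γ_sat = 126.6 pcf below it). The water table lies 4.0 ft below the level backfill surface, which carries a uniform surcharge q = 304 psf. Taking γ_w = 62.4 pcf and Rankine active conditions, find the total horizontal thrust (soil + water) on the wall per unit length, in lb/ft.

K_a = tan²(45° − φ/2) = 0.3347.
γ' = 126.6 − 62.4 = 64.20 pcf. h₂ = H − d_w = 4.2 ft.
σ'_h: at surface K_a·q = 101.7; at WT K_a(q+γd_w) = 265.7; at base K_a(q+γd_w+γ'h₂) = 356.0 psf.
P₁ = ½(101.7+265.7)×4.0 = 735.0; P₂ = ½(265.7+356.0)×4.2 = 1306; P_w = ½γ_w h₂² = 550.4.
Total = 735.0+1306+550.4 = 2591 lb/ft.

2590 lb/ft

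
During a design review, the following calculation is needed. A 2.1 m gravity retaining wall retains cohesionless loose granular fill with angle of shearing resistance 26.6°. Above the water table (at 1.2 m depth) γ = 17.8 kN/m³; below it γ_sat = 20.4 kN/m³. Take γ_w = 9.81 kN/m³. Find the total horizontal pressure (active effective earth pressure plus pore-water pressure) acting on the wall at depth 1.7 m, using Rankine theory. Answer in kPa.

K_a = (1 − sin φ)/(1 + sin φ) = 0.3814.
γ' = 20.4 − 9.81 = 10.59 kN/m³.
Effective vertical stress at 1.7 m: σ'_v = 17.8×1.2 + 10.59×0.500 = 26.65 kPa.
σ'_h = K_a σ'_v = 0.3814 × 26.65 = 10.17 kPa; u = γ_w × 0.500 = 4.905 kPa.
Total σ_h = 10.17 + 4.905 = 15.07 kPa.

15.1 kPa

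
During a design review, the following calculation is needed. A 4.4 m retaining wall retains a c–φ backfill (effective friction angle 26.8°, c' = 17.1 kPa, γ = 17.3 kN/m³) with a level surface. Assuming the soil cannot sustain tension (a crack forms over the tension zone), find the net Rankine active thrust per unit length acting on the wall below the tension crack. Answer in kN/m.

4.61 kN/m

K_a = 0.3785; √K_a = 0.6152.
Tension-crack depth z_c = 2c/(γ√K_a) = 2×17.1/(17.3×0.6152) = 3.213 m.
σ_a at base = K_a γ H − 2c√K_a = 0.3785×17.3×4.4 − 2×17.1×0.6152 = 7.770 kPa.
P_a = ½ × 7.770 × (H − z_c) = 0.5×7.770×1.187 = 4.610 kN/m.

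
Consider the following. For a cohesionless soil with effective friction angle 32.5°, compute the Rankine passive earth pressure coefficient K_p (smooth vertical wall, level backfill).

3.32

K_p = (1 + sin φ)/(1 − sin φ) = tan²(45° + 32.5°/2) = 3.322.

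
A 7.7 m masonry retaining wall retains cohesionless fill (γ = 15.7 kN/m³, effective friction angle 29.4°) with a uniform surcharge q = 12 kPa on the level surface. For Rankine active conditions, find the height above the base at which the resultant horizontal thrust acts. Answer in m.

2.78 m

K_a = 0.3415.
Triangular part P₁ = ½K_aγH² = 158.9 at H/3 = 2.567 m; rectangular part P₂ = K_a q H = 31.55 at H/2 = 3.850 m.
ȳ = (P₁·2.567 + P₂·3.850)/(P₁+P₂) = 2.779 m.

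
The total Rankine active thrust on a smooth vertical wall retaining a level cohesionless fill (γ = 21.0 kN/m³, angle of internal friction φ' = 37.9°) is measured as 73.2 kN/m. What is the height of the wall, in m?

5.40 m

K_a = 0.2389. P_a = ½ K_a γ H² ⇒ H = √(2P_a/(K_a γ)).
H = √(2×73.2/(0.2389×21.0)) = 5.402 m.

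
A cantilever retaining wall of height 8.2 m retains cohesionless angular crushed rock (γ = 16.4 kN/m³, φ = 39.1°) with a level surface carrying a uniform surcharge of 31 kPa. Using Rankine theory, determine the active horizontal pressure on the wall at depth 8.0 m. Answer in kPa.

36.7 kPa

K_a = (1 − sin φ)/(1 + sin φ) = 0.2265.
σ_v = γz + q = 16.4 × 8.0 + 31 = 162.2 kPa.
σ_h = K_a σ_v = 0.2265 × 162.2 = 36.74 kPa.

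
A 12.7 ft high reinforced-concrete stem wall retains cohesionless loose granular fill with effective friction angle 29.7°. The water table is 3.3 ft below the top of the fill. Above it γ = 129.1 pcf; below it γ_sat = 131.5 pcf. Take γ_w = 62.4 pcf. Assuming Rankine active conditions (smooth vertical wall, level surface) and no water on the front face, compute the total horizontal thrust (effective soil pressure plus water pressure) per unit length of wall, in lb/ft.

5380 lb/ft

K_a = tan²(45° − φ/2) = 0.3374.
γ' = 131.5 − 62.4 = 69.10 pcf. Depth below WT = 9.4 ft.
σ'_h at WT = K_a γ d_w = 143.7 psf; at base = 143.7 + K_a γ' × 9.4 = 362.9 psf.
P₁ (0–3.3 ft) = ½×143.7×3.3 = 237.2. P₂ (3.3–12.7 ft) = ½(143.7+362.9)×9.4 = 2381.
P_w = ½ γ_w h₂² = 0.5×62.4×9.4² = 2757. Total = 237.2+2381+2757 = 5375 lb/ft.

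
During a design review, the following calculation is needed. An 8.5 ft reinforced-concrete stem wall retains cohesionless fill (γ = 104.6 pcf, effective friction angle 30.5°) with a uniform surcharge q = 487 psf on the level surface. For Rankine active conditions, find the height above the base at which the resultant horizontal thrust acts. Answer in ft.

3.57 ft

K_a = 0.3267.
Triangular part P₁ = ½K_aγH² = 1234 at H/3 = 2.833 ft; rectangular part P₂ = K_a q H = 1352 at H/2 = 4.250 ft.
ȳ = (P₁·2.833 + P₂·4.250)/(P₁+P₂) = 3.574 ft.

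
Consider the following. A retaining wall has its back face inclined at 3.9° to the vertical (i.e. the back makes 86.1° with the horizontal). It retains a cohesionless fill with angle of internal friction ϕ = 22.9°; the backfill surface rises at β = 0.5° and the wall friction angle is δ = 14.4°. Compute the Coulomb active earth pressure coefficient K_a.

0.424

K_a = sin²(α+φ) / [sin²α · sin(α−δ) · (1 + √{sin(φ+δ)sin(φ−β) / (sin(α−δ)sin(α+β))})²].
With α = 86.1°, φ = 22.9°, δ = 14.4°, β = 0.5°: K_a = 0.4240.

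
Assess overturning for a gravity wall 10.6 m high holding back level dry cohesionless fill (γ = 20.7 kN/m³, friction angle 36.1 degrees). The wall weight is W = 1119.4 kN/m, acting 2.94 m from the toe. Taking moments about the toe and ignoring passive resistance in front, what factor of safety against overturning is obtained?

3.10

K_a = tan²(45° − 36.1°/2) = 0.2585.
P_a = ½K_aγH² = 0.5×0.2585×20.7×10.6² = 300.6 kN/m, acting at H/3 = 3.533 m above the base.
Overturning moment M_o = P_a × H/3 = 300.6 × 3.533 = 1062.
Resisting moment M_r = W × 2.94 = 1119.4 × 2.94 = 3291.
FS_overturning = M_r/M_o = 3291/1062 = 3.098.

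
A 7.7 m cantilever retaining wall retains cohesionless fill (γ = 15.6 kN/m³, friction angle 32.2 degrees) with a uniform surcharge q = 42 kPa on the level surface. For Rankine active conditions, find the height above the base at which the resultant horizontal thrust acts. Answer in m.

3.09 m

K_a = 0.3047.
Triangular part P₁ = ½K_aγH² = 140.9 at H/3 = 2.567 m; rectangular part P₂ = K_a q H = 98.55 at H/2 = 3.850 m.
ȳ = (P₁·2.567 + P₂·3.850)/(P₁+P₂) = 3.095 m.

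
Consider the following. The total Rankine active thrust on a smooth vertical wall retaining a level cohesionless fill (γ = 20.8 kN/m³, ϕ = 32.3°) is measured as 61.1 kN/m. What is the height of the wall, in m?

4.40 m

K_a = 0.3035. P_a = ½ K_a γ H² ⇒ H = √(2P_a/(K_a γ)).
H = √(2×61.1/(0.3035×20.8)) = 4.400 m.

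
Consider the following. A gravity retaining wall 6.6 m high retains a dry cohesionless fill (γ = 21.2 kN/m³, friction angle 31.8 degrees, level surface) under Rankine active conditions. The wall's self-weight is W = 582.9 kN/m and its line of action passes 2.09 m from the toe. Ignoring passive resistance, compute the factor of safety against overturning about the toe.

K_a = tan²(45° − 31.8°/2) = 0.3098.
P_a = ½K_aγH² = 0.5×0.3098×21.2×6.6² = 143.0 kN/m, acting at H/3 = 2.200 m above the base.
Overturning moment M_o = P_a × H/3 = 143.0 × 2.200 = 314.7.
Resisting moment M_r = W × 2.09 = 582.9 × 2.09 = 1218.
FS_overturning = M_r/M_o = 1218/314.7 = 3.871.

3.87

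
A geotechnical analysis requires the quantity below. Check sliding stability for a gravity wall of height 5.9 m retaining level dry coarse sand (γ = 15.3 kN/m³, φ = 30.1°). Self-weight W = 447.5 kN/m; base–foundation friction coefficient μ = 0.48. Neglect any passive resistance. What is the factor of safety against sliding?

K_a = tan²(45° − 30.1°/2) = 0.3320.
P_a = ½K_aγH² = 0.5×0.3320×15.3×5.9² = 88.41 kN/m, acting at H/3 = 1.967 m above the base.
FS_sliding = μW / P_a = 0.48×447.5 / 88.41 = 2.430.

2.43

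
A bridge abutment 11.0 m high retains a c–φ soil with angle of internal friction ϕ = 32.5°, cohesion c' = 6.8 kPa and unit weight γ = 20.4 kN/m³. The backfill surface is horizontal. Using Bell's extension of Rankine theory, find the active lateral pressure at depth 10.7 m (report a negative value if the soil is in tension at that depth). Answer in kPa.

58.2 kPa

K_a = (1 − sin φ)/(1 + sin φ) = 0.3010.
σ_a = K_a γ z − 2c√K_a = 0.3010×20.4×10.7 − 2×6.8×0.5486 = 58.24 kPa.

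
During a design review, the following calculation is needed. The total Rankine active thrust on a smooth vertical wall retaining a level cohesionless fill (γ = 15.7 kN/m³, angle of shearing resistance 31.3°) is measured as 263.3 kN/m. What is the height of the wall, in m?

K_a = 0.3162. P_a = ½ K_a γ H² ⇒ H = √(2P_a/(K_a γ)).
H = √(2×263.3/(0.3162×15.7)) = 10.30 m.

10.3 m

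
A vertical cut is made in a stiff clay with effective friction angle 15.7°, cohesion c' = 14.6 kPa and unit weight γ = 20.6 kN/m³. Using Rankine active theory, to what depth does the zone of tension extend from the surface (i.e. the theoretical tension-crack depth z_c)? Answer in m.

1.87 m

K_a = tan²(45° − 15.7°/2) = 0.5741; √K_a = 0.7577.
The active pressure is zero where K_a γ z = 2c√K_a, so z_c = 2c/(γ√K_a) = 2×14.6/(20.6×0.7577) = 1.871 m.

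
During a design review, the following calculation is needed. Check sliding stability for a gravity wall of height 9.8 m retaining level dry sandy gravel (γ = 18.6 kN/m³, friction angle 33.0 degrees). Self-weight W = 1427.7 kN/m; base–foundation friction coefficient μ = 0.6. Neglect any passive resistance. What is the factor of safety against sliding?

3.25

K_a = tan²(45° − 33.0°/2) = 0.2948.
P_a = ½K_aγH² = 0.5×0.2948×18.6×9.8² = 263.3 kN/m, acting at H/3 = 3.267 m above the base.
FS_sliding = μW / P_a = 0.6×1427.7 / 263.3 = 3.253.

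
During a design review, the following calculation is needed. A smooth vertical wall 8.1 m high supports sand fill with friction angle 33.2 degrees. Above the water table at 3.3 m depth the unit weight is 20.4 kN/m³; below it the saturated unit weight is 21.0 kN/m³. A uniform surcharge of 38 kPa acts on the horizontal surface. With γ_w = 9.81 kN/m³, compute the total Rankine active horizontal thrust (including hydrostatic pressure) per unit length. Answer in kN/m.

368 kN/m

K_a = tan²(45° − φ/2) = 0.2924.
γ' = 21.0 − 9.81 = 11.19 kN/m³. h₂ = H − d_w = 4.8 m.
σ'_h: at surface K_a·q = 11.11; at WT K_a(q+γd_w) = 30.79; at base K_a(q+γd_w+γ'h₂) = 46.49 kPa.
P₁ = ½(11.11+30.79)×3.3 = 69.14; P₂ = ½(30.79+46.49)×4.8 = 185.5; P_w = ½γ_w h₂² = 113.0.
Total = 69.14+185.5+113.0 = 367.6 kN/m.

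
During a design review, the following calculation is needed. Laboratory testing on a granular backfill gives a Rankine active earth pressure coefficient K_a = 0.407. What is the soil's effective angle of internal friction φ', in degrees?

24.9°

K_a = tan²(45° − φ/2) ⇒ 45° − φ/2 = arctan(√0.407) = 32.54°.
φ = 2(45° − 32.54°) = 24.93°.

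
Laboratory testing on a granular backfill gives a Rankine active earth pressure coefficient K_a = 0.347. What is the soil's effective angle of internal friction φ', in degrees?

29.0°

K_a = tan²(45° − φ/2) ⇒ 45° − φ/2 = arctan(√0.347) = 30.50°.
φ = 2(45° − 30.50°) = 29.00°.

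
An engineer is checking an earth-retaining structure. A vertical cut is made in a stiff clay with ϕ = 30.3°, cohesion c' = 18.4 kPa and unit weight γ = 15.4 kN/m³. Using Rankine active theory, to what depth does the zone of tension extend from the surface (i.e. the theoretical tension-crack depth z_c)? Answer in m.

4.16 m

K_a = tan²(45° − 30.3°/2) = 0.3293; √K_a = 0.5739.
The active pressure is zero where K_a γ z = 2c√K_a, so z_c = 2c/(γ√K_a) = 2×18.4/(15.4×0.5739) = 4.164 m.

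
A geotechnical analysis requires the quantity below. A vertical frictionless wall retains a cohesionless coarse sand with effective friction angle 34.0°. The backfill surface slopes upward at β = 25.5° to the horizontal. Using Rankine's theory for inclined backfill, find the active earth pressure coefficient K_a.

K_a = cos β · (cos β − √(cos²β − cos²φ)) / (cos β + √(cos²β − cos²φ)).
cos β = 0.9026, cos φ = 0.8290, √(cos²β − cos²φ) = 0.3569.
K_a = 0.9026 × (0.9026 − 0.3569)/(0.9026 + 0.3569) = 0.3911.

0.391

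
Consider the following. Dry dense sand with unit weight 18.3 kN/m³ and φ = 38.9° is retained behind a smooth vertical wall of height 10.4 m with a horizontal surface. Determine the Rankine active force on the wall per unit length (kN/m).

K_a = tan²(45° − φ/2) = 0.2285.
P_a = ½ K_a γ H² = 0.5 × 0.2285 × 18.3 × 10.4² = 226.2 kN/m.

226 kN/m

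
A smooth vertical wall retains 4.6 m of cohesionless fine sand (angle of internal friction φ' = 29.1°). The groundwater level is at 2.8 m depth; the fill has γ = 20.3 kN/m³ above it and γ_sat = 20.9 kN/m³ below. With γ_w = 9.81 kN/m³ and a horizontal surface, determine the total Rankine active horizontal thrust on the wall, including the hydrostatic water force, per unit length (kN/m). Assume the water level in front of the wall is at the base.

K_a = tan²(45° − φ/2) = 0.3456.
γ' = 20.9 − 9.81 = 11.09 kN/m³. Depth below WT = 1.8 m.
σ'_h at WT = K_a γ d_w = 19.64 kPa; at base = 19.64 + K_a γ' × 1.8 = 26.54 kPa.
P₁ (0–2.8 m) = ½×19.64×2.8 = 27.50. P₂ (2.8–4.6 m) = ½(19.64+26.54)×1.8 = 41.57.
P_w = ½ γ_w h₂² = 0.5×9.81×1.8² = 15.89. Total = 27.50+41.57+15.89 = 84.96 kN/m.

85.0 kN/m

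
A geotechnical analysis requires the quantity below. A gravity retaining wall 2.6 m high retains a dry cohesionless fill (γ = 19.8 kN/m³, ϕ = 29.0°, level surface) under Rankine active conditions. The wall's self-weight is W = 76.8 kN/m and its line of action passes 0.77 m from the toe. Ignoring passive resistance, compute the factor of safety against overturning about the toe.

2.94

K_a = tan²(45° − 29.0°/2) = 0.3470.
P_a = ½K_aγH² = 0.5×0.3470×19.8×2.6² = 23.22 kN/m, acting at H/3 = 0.8667 m above the base.
Overturning moment M_o = P_a × H/3 = 23.22 × 0.8667 = 20.12.
Resisting moment M_r = W × 0.77 = 76.8 × 0.77 = 59.14.
FS_overturning = M_r/M_o = 59.14/20.12 = 2.938.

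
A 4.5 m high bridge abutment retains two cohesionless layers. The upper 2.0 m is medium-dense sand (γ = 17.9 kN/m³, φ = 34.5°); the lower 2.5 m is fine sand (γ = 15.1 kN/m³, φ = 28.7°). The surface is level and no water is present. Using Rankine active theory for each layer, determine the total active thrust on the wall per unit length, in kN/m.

57.9 kN/m

K_a1 = tan²(45°−34.5°/2) = 0.2768; K_a2 = tan²(45°−28.7°/2) = 0.3511.
Layer 1: σ at base = K_a1 γ₁ h₁ = 9.910 kPa; P₁ = ½×9.910×2.0 = 9.910.
Layer 2: σ_v at top = γ₁h₁ = 35.80; σ_h top = K_a2×35.80 = 12.57; σ_h base = K_a2×(35.80+15.1×2.5) = 25.83.
P₂ = ½(12.57+25.83)×2.5 = 48.00. Total P_a = 9.910+48.00 = 57.91 kN/m.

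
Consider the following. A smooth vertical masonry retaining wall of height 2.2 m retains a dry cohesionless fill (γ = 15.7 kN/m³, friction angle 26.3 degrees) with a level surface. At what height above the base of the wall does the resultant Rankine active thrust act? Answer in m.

0.733 m

K_a = 0.3859.
The pressure distribution is triangular, so the resultant acts at H/3 above the base = 2.2/3 = 0.7333 m.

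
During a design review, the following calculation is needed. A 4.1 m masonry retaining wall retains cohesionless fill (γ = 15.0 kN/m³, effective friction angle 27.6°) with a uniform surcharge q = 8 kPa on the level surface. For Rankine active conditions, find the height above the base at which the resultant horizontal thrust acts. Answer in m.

1.51 m

K_a = 0.3668.
Triangular part P₁ = ½K_aγH² = 46.24 at H/3 = 1.367 m; rectangular part P₂ = K_a q H = 12.03 at H/2 = 2.050 m.
ȳ = (P₁·1.367 + P₂·2.050)/(P₁+P₂) = 1.508 m.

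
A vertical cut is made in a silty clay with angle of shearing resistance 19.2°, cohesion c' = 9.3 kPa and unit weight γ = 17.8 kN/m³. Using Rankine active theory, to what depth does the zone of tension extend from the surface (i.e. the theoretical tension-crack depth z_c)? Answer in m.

K_a = tan²(45° − 19.2°/2) = 0.5050; √K_a = 0.7107.
The active pressure is zero where K_a γ z = 2c√K_a, so z_c = 2c/(γ√K_a) = 2×9.3/(17.8×0.7107) = 1.470 m.

1.47 m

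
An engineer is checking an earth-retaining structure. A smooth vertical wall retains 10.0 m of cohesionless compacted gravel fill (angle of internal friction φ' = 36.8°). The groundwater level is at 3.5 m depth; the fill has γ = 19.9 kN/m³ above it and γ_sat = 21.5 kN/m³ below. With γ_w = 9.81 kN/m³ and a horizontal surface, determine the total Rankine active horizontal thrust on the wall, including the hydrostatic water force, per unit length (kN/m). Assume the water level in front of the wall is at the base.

K_a = tan²(45° − φ/2) = 0.2508.
γ' = 21.5 − 9.81 = 11.69 kN/m³. Depth below WT = 6.5 m.
σ'_h at WT = K_a γ d_w = 17.47 kPa; at base = 17.47 + K_a γ' × 6.5 = 36.52 kPa.
P₁ (0–3.5 m) = ½×17.47×3.5 = 30.56. P₂ (3.5–10.0 m) = ½(17.47+36.52)×6.5 = 175.5.
P_w = ½ γ_w h₂² = 0.5×9.81×6.5² = 207.2. Total = 30.56+175.5+207.2 = 413.3 kN/m.

413 kN/m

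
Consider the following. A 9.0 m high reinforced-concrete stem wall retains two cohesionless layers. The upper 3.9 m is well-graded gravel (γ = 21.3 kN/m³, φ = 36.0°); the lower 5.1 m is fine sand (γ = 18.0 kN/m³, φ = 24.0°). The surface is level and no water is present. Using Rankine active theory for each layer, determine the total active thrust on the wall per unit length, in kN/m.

319 kN/m

K_a1 = tan²(45°−36.0°/2) = 0.2596; K_a2 = tan²(45°−24.0°/2) = 0.4217.
Layer 1: σ at base = K_a1 γ₁ h₁ = 21.57 kPa; P₁ = ½×21.57×3.9 = 42.05.
Layer 2: σ_v at top = γ₁h₁ = 83.07; σ_h top = K_a2×83.07 = 35.03; σ_h base = K_a2×(83.07+18.0×5.1) = 73.75.
P₂ = ½(35.03+73.75)×5.1 = 277.4. Total P_a = 42.05+277.4 = 319.4 kN/m.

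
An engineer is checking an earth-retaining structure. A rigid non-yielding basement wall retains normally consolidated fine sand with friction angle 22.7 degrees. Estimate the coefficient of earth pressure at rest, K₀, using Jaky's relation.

0.614

K₀ = 1 − sin φ' = 1 − sin 22.7° = 0.6141.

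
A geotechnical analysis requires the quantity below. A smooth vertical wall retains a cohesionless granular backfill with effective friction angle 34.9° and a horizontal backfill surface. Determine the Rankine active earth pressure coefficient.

0.272

K_a = (1 − sin φ)/(1 + sin φ) = (1 − sin 34.9°)/(1 + sin 34.9°) = 0.2721.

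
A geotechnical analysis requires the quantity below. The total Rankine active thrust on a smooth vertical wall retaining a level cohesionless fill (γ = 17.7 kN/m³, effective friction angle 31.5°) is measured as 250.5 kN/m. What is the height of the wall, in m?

K_a = 0.3136. P_a = ½ K_a γ H² ⇒ H = √(2P_a/(K_a γ)).
H = √(2×250.5/(0.3136×17.7)) = 9.500 m.

9.50 m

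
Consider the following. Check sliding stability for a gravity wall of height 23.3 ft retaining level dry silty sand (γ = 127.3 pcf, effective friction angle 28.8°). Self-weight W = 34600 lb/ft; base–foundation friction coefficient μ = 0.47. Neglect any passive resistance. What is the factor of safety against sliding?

1.35

K_a = tan²(45° − 28.8°/2) = 0.3498.
P_a = ½K_aγH² = 0.5×0.3498×127.3×23.3² = 12090 lb/ft, acting at H/3 = 7.767 ft above the base.
FS_sliding = μW / P_a = 0.47×34600 / 12090 = 1.346.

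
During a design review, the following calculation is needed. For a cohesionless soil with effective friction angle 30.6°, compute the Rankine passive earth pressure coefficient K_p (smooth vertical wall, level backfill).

K_p = (1 + sin φ)/(1 − sin φ) = tan²(45° + 30.6°/2) = 3.074.

3.07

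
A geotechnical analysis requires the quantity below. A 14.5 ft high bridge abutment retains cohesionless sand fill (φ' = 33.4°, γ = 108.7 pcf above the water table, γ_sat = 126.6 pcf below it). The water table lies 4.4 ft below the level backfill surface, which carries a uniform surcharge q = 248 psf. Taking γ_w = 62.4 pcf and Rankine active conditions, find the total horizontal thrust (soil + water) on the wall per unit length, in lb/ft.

K_a = tan²(45° − φ/2) = 0.2899.
γ' = 126.6 − 62.4 = 64.20 pcf. h₂ = H − d_w = 10.1 ft.
σ'_h: at surface K_a·q = 71.90; at WT K_a(q+γd_w) = 210.6; at base K_a(q+γd_w+γ'h₂) = 398.6 psf.
P₁ = ½(71.90+210.6)×4.4 = 621.4; P₂ = ½(210.6+398.6)×10.1 = 3076; P_w = ½γ_w h₂² = 3183.
Total = 621.4+3076+3183 = 6880 lb/ft.

6880 lb/ft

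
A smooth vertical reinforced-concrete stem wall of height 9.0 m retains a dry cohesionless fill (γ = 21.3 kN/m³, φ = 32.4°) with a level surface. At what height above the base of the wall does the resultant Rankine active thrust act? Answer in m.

K_a = 0.3022.
The pressure distribution is triangular, so the resultant acts at H/3 above the base = 9.0/3 = 3.000 m.

3.00 m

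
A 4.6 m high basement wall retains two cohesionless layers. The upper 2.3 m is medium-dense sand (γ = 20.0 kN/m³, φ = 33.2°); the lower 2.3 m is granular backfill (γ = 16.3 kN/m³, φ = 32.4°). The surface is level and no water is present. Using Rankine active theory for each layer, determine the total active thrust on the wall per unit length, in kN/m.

60.5 kN/m

K_a1 = tan²(45°−33.2°/2) = 0.2924; K_a2 = tan²(45°−32.4°/2) = 0.3022.
Layer 1: σ at base = K_a1 γ₁ h₁ = 13.45 kPa; P₁ = ½×13.45×2.3 = 15.47.
Layer 2: σ_v at top = γ₁h₁ = 46.00; σ_h top = K_a2×46.00 = 13.90; σ_h base = K_a2×(46.00+16.3×2.3) = 25.23.
P₂ = ½(13.90+25.23)×2.3 = 45.01. Total P_a = 15.47+45.01 = 60.47 kN/m.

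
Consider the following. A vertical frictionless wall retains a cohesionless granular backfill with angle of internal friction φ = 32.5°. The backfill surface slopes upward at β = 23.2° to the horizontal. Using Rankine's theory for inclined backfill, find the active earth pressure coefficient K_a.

0.396

K_a = cos β · (cos β − √(cos²β − cos²φ)) / (cos β + √(cos²β − cos²φ)).
cos β = 0.9191, cos φ = 0.8434, √(cos²β − cos²φ) = 0.3654.
K_a = 0.9191 × (0.9191 − 0.3654)/(0.9191 + 0.3654) = 0.3962.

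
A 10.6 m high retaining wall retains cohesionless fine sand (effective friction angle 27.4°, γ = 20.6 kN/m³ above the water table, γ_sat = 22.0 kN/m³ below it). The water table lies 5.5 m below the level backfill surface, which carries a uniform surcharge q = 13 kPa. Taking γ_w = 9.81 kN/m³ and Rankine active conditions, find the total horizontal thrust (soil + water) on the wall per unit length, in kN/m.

566 kN/m

K_a = tan²(45° − φ/2) = 0.3697.
γ' = 22.0 − 9.81 = 12.19 kN/m³. h₂ = H − d_w = 5.1 m.
σ'_h: at surface K_a·q = 4.806; at WT K_a(q+γd_w) = 46.69; at base K_a(q+γd_w+γ'h₂) = 69.67 kPa.
P₁ = ½(4.806+46.69)×5.5 = 141.6; P₂ = ½(46.69+69.67)×5.1 = 296.7; P_w = ½γ_w h₂² = 127.6.
Total = 141.6+296.7+127.6 = 565.9 kN/m.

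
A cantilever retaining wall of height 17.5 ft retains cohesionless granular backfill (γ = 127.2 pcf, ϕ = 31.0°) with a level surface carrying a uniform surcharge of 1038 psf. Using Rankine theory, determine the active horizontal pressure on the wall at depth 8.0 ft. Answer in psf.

658 psf

K_a = (1 − sin φ)/(1 + sin φ) = 0.3201.
σ_v = γz + q = 127.2 × 8.0 + 1038 = 2056 psf.
σ_h = K_a σ_v = 0.3201 × 2056 = 658.0 psf.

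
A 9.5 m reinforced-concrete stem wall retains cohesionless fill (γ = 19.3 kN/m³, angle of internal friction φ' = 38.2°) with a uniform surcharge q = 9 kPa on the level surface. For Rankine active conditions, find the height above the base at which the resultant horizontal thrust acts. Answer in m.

K_a = 0.2358.
Triangular part P₁ = ½K_aγH² = 205.3 at H/3 = 3.167 m; rectangular part P₂ = K_a q H = 20.16 at H/2 = 4.750 m.
ȳ = (P₁·3.167 + P₂·4.750)/(P₁+P₂) = 3.308 m.

3.31 m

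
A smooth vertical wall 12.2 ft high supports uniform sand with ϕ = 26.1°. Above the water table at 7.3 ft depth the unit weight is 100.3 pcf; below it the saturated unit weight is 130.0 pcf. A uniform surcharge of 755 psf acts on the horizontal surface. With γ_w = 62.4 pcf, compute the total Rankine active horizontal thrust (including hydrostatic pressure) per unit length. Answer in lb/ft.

7080 lb/ft

K_a = tan²(45° − φ/2) = 0.3889.
γ' = 130.0 − 62.4 = 67.60 pcf. h₂ = H − d_w = 4.9 ft.
σ'_h: at surface K_a·q = 293.7; at WT K_a(q+γd_w) = 578.4; at base K_a(q+γd_w+γ'h₂) = 707.3 psf.
P₁ = ½(293.7+578.4)×7.3 = 3183; P₂ = ½(578.4+707.3)×4.9 = 3150; P_w = ½γ_w h₂² = 749.1.
Total = 3183+3150+749.1 = 7082 lb/ft.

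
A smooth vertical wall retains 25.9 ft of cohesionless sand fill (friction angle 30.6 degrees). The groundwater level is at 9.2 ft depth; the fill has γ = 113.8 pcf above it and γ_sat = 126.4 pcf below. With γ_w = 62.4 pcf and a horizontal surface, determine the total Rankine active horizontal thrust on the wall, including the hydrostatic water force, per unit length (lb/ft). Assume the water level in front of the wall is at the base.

K_a = tan²(45° − φ/2) = 0.3253.
γ' = 126.4 − 62.4 = 64.00 pcf. Depth below WT = 16.7 ft.
σ'_h at WT = K_a γ d_w = 340.6 psf; at base = 340.6 + K_a γ' × 16.7 = 688.4 psf.
P₁ (0–9.2 ft) = ½×340.6×9.2 = 1567. P₂ (9.2–25.9 ft) = ½(340.6+688.4)×16.7 = 8592.
P_w = ½ γ_w h₂² = 0.5×62.4×16.7² = 8701. Total = 1567+8592+8701 = 18860 lb/ft.

18900 lb/ft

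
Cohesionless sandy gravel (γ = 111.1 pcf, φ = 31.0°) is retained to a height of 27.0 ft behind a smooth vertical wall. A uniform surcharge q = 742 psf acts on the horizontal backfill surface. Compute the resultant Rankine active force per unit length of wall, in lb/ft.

K_a = tan²(45° − φ/2) = 0.3201.
Soil triangle: ½ K_a γ H² = 0.5×0.3201×111.1×27.0² = 12960 lb/ft.
Surcharge rectangle: K_a q H = 0.3201×742×27.0 = 6413 lb/ft.
Total = 12960 + 6413 = 19380 lb/ft.

19400 lb/ft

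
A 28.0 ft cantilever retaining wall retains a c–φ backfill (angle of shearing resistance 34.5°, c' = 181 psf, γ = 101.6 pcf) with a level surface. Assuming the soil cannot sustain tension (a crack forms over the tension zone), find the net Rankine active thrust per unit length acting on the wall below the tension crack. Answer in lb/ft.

K_a = 0.2768; √K_a = 0.5261.
Tension-crack depth z_c = 2c/(γ√K_a) = 2×181/(101.6×0.5261) = 6.772 ft.
σ_a at base = K_a γ H − 2c√K_a = 0.2768×101.6×28.0 − 2×181×0.5261 = 597.0 psf.
P_a = ½ × 597.0 × (H − z_c) = 0.5×597.0×21.23 = 6337 lb/ft.

6340 lb/ft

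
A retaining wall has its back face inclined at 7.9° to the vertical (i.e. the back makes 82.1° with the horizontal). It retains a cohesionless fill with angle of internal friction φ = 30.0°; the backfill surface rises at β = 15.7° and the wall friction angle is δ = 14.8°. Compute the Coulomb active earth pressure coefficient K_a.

0.460

K_a = sin²(α+φ) / [sin²α · sin(α−δ) · (1 + √{sin(φ+δ)sin(φ−β) / (sin(α−δ)sin(α+β))})²].
With α = 82.1°, φ = 30.0°, δ = 14.8°, β = 15.7°: K_a = 0.4597.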